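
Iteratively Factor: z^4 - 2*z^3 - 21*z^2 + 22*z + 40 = (z - 2)*(z^3 - 21*z - 20) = (z - 5)*(z - 2)*(z^2 + 5*z + 4) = (z - 5)*(z - 2)*(z + 4)*(z + 1)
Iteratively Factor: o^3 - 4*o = (o)*(o^2 - 4) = o*(o + 2)*(o - 2)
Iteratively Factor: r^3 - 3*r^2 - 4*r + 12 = (r - 3)*(r^2 - 4) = (r - 3)*(r - 2)*(r + 2)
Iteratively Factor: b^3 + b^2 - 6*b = (b)*(b^2 + b - 6) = b*(b - 2)*(b + 3)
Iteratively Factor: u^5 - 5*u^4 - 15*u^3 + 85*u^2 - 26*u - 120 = (u - 2)*(u^4 - 3*u^3 - 21*u^2 + 43*u + 60) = (u - 3)*(u - 2)*(u^3 - 21*u - 20) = (u - 5)*(u - 3)*(u - 2)*(u^2 + 5*u + 4) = (u - 5)*(u - 3)*(u - 2)*(u + 4)*(u + 1)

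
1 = 1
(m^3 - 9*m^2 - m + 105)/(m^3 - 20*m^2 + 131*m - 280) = (m + 3)/(m - 8)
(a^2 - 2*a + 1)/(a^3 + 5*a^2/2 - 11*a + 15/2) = 2*(a - 1)/(2*a^2 + 7*a - 15)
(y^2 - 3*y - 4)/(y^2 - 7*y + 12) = (y + 1)/(y - 3)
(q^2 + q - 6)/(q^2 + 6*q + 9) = (q - 2)/(q + 3)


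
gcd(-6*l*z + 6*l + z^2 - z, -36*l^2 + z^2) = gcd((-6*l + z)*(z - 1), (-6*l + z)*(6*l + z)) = -6*l + z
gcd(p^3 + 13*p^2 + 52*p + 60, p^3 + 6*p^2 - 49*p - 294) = p + 6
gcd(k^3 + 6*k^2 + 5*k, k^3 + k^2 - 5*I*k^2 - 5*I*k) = k^2 + k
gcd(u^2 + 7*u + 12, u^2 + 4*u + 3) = u + 3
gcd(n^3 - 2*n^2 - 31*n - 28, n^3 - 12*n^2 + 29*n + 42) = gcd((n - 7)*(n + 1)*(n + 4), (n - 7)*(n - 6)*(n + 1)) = n^2 - 6*n - 7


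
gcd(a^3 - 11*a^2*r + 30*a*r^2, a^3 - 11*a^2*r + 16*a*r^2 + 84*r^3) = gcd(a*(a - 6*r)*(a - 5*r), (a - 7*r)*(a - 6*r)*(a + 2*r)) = -a + 6*r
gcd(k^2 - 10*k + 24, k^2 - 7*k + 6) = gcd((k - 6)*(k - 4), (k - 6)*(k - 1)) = k - 6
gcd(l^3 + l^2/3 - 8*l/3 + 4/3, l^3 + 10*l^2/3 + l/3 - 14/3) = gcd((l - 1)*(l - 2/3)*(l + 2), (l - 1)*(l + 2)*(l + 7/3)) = l^2 + l - 2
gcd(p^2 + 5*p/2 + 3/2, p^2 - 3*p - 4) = p + 1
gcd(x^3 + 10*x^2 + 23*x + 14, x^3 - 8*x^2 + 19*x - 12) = 1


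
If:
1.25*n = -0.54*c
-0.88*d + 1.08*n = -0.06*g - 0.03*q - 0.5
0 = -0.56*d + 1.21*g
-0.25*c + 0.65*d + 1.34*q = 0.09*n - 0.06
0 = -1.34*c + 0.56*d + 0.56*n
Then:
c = 0.17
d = 0.48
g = 0.22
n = -0.07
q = -0.25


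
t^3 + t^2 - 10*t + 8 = (t - 2)*(t - 1)*(t + 4)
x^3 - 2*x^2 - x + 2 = (x - 2)*(x - 1)*(x + 1)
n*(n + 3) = n^2 + 3*n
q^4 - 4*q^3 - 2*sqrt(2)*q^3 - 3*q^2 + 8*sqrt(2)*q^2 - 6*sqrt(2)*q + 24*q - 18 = (q - 3)*(q - 1)*(q - 3*sqrt(2))*(q + sqrt(2))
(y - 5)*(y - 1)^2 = y^3 - 7*y^2 + 11*y - 5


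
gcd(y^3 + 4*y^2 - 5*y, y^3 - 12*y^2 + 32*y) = y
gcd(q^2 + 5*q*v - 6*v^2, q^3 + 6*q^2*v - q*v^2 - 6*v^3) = q^2 + 5*q*v - 6*v^2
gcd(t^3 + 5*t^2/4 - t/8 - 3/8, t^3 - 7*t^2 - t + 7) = t + 1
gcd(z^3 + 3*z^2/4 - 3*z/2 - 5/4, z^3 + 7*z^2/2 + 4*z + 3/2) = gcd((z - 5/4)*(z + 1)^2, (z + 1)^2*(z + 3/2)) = z^2 + 2*z + 1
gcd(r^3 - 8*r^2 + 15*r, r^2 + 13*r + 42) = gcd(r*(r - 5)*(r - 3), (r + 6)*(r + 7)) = 1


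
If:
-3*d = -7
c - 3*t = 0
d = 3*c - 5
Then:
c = 22/9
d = 7/3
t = 22/27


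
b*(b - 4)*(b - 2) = b^3 - 6*b^2 + 8*b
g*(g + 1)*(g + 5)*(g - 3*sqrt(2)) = g^4 - 3*sqrt(2)*g^3 + 6*g^3 - 18*sqrt(2)*g^2 + 5*g^2 - 15*sqrt(2)*g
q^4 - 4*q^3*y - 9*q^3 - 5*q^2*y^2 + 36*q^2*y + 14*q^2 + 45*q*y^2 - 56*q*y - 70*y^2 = (q - 7)*(q - 2)*(q - 5*y)*(q + y)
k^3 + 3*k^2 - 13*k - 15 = (k - 3)*(k + 1)*(k + 5)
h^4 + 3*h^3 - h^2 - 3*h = h*(h - 1)*(h + 1)*(h + 3)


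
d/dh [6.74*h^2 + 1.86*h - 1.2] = 13.48*h + 1.86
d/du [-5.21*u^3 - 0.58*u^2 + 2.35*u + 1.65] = -15.63*u^2 - 1.16*u + 2.35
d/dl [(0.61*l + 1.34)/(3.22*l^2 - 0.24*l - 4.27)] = (1.9642*l^2 - 0.1464*l - (0.61*l + 1.34)*(6.44*l - 0.24) - 2.6047)/(-3.22*l^2 + 0.24*l + 4.27)^2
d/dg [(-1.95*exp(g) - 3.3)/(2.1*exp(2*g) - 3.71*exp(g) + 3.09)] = (4.095*exp(2*g) + 13.86*exp(g) - 18.2685)*exp(g)/(4.41*exp(4*g) - 15.582*exp(3*g) + 26.7421*exp(2*g) - 22.9278*exp(g) + 9.5481)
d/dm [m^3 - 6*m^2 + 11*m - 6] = 3*m^2 - 12*m + 11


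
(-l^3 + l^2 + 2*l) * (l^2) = -l^5 + l^4 + 2*l^3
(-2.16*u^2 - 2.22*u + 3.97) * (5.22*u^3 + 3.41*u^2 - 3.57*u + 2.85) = -11.2752*u^5 - 18.954*u^4 + 20.8644*u^3 + 15.3071*u^2 - 20.4999*u + 11.3145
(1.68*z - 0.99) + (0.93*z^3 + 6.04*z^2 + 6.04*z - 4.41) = 0.93*z^3 + 6.04*z^2 + 7.72*z - 5.4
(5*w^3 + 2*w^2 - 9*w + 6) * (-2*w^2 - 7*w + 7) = -10*w^5 - 39*w^4 + 39*w^3 + 65*w^2 - 105*w + 42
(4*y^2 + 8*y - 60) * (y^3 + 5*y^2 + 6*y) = 4*y^5 + 28*y^4 + 4*y^3 - 252*y^2 - 360*y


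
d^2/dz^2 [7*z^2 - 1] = 14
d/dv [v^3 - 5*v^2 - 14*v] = 3*v^2 - 10*v - 14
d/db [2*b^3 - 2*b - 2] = 6*b^2 - 2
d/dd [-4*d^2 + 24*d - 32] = 24 - 8*d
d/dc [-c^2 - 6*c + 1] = -2*c - 6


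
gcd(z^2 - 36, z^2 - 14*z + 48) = z - 6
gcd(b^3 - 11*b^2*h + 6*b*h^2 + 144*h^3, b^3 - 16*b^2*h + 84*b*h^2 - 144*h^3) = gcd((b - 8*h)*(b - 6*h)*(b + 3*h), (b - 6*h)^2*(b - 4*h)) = b - 6*h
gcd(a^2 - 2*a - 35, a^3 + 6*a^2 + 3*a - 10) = a + 5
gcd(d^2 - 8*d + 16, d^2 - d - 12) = d - 4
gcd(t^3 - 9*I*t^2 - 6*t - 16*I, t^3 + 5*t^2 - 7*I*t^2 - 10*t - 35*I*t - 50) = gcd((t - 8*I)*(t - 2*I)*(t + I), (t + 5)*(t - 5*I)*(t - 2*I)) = t - 2*I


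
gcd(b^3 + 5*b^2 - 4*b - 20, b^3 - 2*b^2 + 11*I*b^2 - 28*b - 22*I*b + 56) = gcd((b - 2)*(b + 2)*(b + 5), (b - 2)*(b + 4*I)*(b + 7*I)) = b - 2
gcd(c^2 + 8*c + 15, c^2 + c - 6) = c + 3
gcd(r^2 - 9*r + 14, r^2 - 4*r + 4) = r - 2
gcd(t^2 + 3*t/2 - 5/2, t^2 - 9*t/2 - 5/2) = 1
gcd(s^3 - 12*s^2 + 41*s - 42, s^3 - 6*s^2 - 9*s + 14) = s - 7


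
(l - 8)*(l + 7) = l^2 - l - 56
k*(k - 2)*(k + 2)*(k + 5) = k^4 + 5*k^3 - 4*k^2 - 20*k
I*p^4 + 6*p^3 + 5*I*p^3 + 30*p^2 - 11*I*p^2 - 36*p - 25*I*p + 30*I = (p + 6)*(p - 5*I)*(p - I)*(I*p - I)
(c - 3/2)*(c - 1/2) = c^2 - 2*c + 3/4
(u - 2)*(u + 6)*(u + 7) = u^3 + 11*u^2 + 16*u - 84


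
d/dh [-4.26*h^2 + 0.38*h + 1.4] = 0.38 - 8.52*h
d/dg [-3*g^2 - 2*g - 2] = -6*g - 2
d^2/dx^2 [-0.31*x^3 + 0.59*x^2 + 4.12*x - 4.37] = 1.18 - 1.86*x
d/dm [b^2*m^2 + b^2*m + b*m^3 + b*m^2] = b*(2*b*m + b + 3*m^2 + 2*m)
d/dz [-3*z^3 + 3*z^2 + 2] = 3*z*(2 - 3*z)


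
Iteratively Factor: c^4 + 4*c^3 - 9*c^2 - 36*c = (c - 3)*(c^3 + 7*c^2 + 12*c) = c*(c - 3)*(c^2 + 7*c + 12) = c*(c - 3)*(c + 4)*(c + 3)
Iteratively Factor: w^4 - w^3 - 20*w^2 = (w + 4)*(w^3 - 5*w^2) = (w - 5)*(w + 4)*(w^2) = w*(w - 5)*(w + 4)*(w)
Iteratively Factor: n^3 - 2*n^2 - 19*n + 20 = (n + 4)*(n^2 - 6*n + 5) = (n - 5)*(n + 4)*(n - 1)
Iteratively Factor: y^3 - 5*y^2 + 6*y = (y - 3)*(y^2 - 2*y) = y*(y - 3)*(y - 2)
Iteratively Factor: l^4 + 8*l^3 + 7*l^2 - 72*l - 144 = (l - 3)*(l^3 + 11*l^2 + 40*l + 48) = (l - 3)*(l + 4)*(l^2 + 7*l + 12) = (l - 3)*(l + 3)*(l + 4)*(l + 4)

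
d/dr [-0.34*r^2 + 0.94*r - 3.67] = 0.94 - 0.68*r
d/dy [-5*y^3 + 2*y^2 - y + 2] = -15*y^2 + 4*y - 1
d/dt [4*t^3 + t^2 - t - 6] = 12*t^2 + 2*t - 1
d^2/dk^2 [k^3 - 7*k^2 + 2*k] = 6*k - 14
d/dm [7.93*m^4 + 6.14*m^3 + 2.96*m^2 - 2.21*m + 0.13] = 31.72*m^3 + 18.42*m^2 + 5.92*m - 2.21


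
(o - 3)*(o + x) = o^2 + o*x - 3*o - 3*x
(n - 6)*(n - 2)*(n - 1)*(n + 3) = n^4 - 6*n^3 - 7*n^2 + 48*n - 36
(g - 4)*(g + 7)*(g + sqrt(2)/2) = g^3 + sqrt(2)*g^2/2 + 3*g^2 - 28*g + 3*sqrt(2)*g/2 - 14*sqrt(2)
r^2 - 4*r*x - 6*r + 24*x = (r - 6)*(r - 4*x)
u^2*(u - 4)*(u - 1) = u^4 - 5*u^3 + 4*u^2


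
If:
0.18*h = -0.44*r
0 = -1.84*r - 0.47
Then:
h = 0.62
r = -0.26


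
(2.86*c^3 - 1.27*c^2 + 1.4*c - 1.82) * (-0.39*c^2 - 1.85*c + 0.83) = -1.1154*c^5 - 4.7957*c^4 + 4.1773*c^3 - 2.9343*c^2 + 4.529*c - 1.5106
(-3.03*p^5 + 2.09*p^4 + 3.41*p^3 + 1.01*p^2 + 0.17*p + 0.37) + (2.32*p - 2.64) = -3.03*p^5 + 2.09*p^4 + 3.41*p^3 + 1.01*p^2 + 2.49*p - 2.27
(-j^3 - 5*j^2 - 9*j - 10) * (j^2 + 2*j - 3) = -j^5 - 7*j^4 - 16*j^3 - 13*j^2 + 7*j + 30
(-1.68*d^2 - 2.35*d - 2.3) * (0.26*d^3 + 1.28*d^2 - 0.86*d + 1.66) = -0.4368*d^5 - 2.7614*d^4 - 2.1612*d^3 - 3.7118*d^2 - 1.923*d - 3.818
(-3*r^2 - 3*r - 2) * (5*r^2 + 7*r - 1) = -15*r^4 - 36*r^3 - 28*r^2 - 11*r + 2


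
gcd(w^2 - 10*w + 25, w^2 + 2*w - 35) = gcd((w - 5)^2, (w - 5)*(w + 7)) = w - 5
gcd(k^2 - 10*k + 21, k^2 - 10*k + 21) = k^2 - 10*k + 21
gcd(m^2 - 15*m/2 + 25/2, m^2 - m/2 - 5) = m - 5/2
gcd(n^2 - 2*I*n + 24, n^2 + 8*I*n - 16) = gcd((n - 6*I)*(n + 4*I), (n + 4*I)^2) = n + 4*I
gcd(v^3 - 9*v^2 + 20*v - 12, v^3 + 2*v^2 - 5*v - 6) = v - 2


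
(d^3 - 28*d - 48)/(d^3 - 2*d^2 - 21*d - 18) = (d^2 + 6*d + 8)/(d^2 + 4*d + 3)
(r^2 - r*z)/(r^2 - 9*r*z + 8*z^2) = r/(r - 8*z)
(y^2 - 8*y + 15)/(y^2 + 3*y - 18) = (y - 5)/(y + 6)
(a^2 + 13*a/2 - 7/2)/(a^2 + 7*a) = (a - 1/2)/a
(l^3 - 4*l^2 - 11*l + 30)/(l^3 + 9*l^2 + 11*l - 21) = (l^2 - 7*l + 10)/(l^2 + 6*l - 7)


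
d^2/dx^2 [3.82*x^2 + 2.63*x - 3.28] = 7.64000000000000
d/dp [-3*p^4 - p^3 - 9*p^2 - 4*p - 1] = -12*p^3 - 3*p^2 - 18*p - 4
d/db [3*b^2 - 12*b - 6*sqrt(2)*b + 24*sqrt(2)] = 6*b - 12 - 6*sqrt(2)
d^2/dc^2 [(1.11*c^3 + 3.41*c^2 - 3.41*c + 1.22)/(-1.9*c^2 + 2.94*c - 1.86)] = (-24.819632*c^3 + 82.299984*c^2 - 54.457056*c + 1.232592)/(6.859*c^6 - 31.8402*c^5 + 69.41232*c^4 - 87.751944*c^3 + 67.951008*c^2 - 30.513672*c + 6.434856)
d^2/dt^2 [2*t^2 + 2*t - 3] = 4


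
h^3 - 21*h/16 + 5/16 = (h - 1)*(h - 1/4)*(h + 5/4)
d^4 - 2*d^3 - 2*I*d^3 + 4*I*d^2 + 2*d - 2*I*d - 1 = (d - I)^2*(-I*d + I)*(I*d - I)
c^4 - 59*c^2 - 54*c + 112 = (c - 8)*(c - 1)*(c + 2)*(c + 7)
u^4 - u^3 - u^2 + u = u*(u - 1)^2*(u + 1)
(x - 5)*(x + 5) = x^2 - 25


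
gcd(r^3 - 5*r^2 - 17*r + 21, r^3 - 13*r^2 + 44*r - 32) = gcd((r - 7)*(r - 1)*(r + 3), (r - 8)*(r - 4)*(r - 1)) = r - 1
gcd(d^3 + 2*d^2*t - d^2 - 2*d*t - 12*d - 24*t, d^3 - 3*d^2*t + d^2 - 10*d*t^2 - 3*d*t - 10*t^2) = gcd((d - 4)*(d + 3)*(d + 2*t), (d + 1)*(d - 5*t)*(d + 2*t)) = d + 2*t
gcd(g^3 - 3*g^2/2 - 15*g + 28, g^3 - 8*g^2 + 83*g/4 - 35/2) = g^2 - 11*g/2 + 7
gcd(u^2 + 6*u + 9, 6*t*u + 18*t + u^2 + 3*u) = u + 3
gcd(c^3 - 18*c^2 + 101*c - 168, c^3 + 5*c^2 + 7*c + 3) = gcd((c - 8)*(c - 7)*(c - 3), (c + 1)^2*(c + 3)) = 1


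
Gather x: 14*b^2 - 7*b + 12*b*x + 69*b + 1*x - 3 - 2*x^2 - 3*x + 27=14*b^2 + 62*b - 2*x^2 + x*(12*b - 2) + 24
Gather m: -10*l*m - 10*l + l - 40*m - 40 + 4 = -9*l + m*(-10*l - 40) - 36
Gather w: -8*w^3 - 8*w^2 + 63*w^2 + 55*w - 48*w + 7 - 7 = -8*w^3 + 55*w^2 + 7*w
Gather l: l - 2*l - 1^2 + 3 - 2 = -l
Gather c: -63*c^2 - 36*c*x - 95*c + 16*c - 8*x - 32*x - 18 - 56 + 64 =-63*c^2 + c*(-36*x - 79) - 40*x - 10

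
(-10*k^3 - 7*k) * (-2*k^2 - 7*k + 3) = 20*k^5 + 70*k^4 - 16*k^3 + 49*k^2 - 21*k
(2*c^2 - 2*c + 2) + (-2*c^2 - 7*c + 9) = 11 - 9*c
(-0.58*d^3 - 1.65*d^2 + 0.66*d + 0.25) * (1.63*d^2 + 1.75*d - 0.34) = -0.9454*d^5 - 3.7045*d^4 - 1.6145*d^3 + 2.1235*d^2 + 0.2131*d - 0.085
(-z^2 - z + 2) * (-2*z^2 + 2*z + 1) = 2*z^4 - 7*z^2 + 3*z + 2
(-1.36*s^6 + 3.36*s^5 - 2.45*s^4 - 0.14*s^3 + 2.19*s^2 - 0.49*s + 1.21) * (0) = 0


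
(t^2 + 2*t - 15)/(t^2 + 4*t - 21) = (t + 5)/(t + 7)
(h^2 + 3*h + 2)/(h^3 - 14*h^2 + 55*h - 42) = (h^2 + 3*h + 2)/(h^3 - 14*h^2 + 55*h - 42)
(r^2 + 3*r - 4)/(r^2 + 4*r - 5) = (r + 4)/(r + 5)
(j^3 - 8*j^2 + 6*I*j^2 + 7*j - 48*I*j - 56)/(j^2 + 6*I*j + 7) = j - 8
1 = 1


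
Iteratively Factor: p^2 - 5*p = (p - 5)*(p)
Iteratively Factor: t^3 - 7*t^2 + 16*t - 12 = (t - 2)*(t^2 - 5*t + 6) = (t - 3)*(t - 2)*(t - 2)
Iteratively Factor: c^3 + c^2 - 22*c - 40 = (c + 4)*(c^2 - 3*c - 10) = (c - 5)*(c + 4)*(c + 2)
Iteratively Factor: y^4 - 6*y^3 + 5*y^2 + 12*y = (y - 4)*(y^3 - 2*y^2 - 3*y) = y*(y - 4)*(y^2 - 2*y - 3) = y*(y - 4)*(y - 3)*(y + 1)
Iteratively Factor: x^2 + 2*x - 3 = (x - 1)*(x + 3)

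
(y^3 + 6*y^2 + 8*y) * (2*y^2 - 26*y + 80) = 2*y^5 - 14*y^4 - 60*y^3 + 272*y^2 + 640*y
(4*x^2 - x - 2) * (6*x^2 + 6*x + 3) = 24*x^4 + 18*x^3 - 6*x^2 - 15*x - 6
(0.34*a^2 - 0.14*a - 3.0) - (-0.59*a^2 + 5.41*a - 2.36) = 0.93*a^2 - 5.55*a - 0.64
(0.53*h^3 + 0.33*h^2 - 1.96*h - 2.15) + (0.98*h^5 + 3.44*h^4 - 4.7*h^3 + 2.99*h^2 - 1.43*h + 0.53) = 0.98*h^5 + 3.44*h^4 - 4.17*h^3 + 3.32*h^2 - 3.39*h - 1.62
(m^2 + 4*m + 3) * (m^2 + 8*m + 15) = m^4 + 12*m^3 + 50*m^2 + 84*m + 45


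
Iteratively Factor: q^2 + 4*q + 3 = (q + 3)*(q + 1)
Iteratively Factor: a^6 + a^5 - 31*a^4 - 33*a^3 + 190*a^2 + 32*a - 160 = (a + 1)*(a^5 - 31*a^3 - 2*a^2 + 192*a - 160) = (a - 5)*(a + 1)*(a^4 + 5*a^3 - 6*a^2 - 32*a + 32) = (a - 5)*(a + 1)*(a + 4)*(a^3 + a^2 - 10*a + 8) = (a - 5)*(a - 1)*(a + 1)*(a + 4)*(a^2 + 2*a - 8) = (a - 5)*(a - 2)*(a - 1)*(a + 1)*(a + 4)*(a + 4)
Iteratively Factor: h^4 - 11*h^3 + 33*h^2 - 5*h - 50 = (h - 5)*(h^3 - 6*h^2 + 3*h + 10) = (h - 5)^2*(h^2 - h - 2) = (h - 5)^2*(h - 2)*(h + 1)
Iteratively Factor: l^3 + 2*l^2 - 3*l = (l)*(l^2 + 2*l - 3) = l*(l - 1)*(l + 3)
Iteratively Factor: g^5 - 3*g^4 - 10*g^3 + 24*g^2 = (g)*(g^4 - 3*g^3 - 10*g^2 + 24*g) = g*(g + 3)*(g^3 - 6*g^2 + 8*g) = g*(g - 4)*(g + 3)*(g^2 - 2*g) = g*(g - 4)*(g - 2)*(g + 3)*(g)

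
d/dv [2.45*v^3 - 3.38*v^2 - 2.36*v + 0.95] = 7.35*v^2 - 6.76*v - 2.36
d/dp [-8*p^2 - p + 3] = -16*p - 1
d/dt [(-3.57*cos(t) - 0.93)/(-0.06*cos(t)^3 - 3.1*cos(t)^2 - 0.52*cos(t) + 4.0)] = (0.4284*cos(t)^3 + 11.2344*cos(t)^2 + 5.766*cos(t) + 14.7636)*sin(t)/(0.0036*cos(t)^6 + 0.372*cos(t)^5 + 9.6724*cos(t)^4 + 2.744*cos(t)^3 - 24.5296*cos(t)^2 - 4.16*cos(t) + 16.0)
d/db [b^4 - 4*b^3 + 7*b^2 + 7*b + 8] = 4*b^3 - 12*b^2 + 14*b + 7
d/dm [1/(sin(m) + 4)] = -cos(m)/(sin(m) + 4)^2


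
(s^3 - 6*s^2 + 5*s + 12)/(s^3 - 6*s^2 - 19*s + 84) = (s^2 - 3*s - 4)/(s^2 - 3*s - 28)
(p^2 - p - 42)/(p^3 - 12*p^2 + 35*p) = (p + 6)/(p*(p - 5))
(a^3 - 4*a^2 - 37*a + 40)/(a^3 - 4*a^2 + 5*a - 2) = (a^2 - 3*a - 40)/(a^2 - 3*a + 2)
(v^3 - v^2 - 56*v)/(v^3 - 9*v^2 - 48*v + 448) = v/(v - 8)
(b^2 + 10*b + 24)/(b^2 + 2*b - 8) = (b + 6)/(b - 2)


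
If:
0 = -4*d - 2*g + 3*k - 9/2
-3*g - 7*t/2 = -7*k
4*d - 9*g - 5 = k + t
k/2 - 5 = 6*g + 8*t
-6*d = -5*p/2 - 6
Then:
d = -16507/17608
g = -133/142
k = -824/2201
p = -20469/4402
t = 119/2201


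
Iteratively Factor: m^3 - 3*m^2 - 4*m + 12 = (m + 2)*(m^2 - 5*m + 6) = (m - 2)*(m + 2)*(m - 3)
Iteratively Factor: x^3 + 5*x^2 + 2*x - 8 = (x - 1)*(x^2 + 6*x + 8) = (x - 1)*(x + 2)*(x + 4)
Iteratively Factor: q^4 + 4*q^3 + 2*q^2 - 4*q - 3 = (q + 1)*(q^3 + 3*q^2 - q - 3) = (q + 1)^2*(q^2 + 2*q - 3) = (q + 1)^2*(q + 3)*(q - 1)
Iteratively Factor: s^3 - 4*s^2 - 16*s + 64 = (s + 4)*(s^2 - 8*s + 16) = (s - 4)*(s + 4)*(s - 4)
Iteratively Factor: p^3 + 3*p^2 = (p)*(p^2 + 3*p) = p^2*(p + 3)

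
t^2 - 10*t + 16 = (t - 8)*(t - 2)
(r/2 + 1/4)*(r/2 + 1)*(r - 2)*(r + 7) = r^4/4 + 15*r^3/8 - r^2/8 - 15*r/2 - 7/2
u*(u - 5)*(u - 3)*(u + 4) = u^4 - 4*u^3 - 17*u^2 + 60*u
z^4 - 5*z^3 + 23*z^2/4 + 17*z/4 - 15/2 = (z - 5/2)*(z - 2)*(z - 3/2)*(z + 1)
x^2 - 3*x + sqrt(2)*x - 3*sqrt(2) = (x - 3)*(x + sqrt(2))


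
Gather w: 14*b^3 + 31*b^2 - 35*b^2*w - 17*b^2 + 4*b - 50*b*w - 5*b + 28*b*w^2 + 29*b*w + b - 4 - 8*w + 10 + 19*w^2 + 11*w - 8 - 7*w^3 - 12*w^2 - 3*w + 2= 14*b^3 + 14*b^2 - 7*w^3 + w^2*(28*b + 7) + w*(-35*b^2 - 21*b)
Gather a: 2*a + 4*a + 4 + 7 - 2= 6*a + 9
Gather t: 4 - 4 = 0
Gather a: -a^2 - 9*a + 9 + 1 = -a^2 - 9*a + 10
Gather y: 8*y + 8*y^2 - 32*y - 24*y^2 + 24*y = -16*y^2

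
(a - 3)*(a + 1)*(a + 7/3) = a^3 + a^2/3 - 23*a/3 - 7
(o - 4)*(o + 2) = o^2 - 2*o - 8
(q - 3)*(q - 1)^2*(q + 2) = q^4 - 3*q^3 - 3*q^2 + 11*q - 6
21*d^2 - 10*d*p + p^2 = (-7*d + p)*(-3*d + p)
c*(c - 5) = c^2 - 5*c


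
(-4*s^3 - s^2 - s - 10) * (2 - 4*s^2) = 16*s^5 + 4*s^4 - 4*s^3 + 38*s^2 - 2*s - 20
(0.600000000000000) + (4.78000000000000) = 5.38000000000000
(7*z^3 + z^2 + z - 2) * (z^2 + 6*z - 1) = 7*z^5 + 43*z^4 + 3*z^2 - 13*z + 2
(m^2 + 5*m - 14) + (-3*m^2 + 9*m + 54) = -2*m^2 + 14*m + 40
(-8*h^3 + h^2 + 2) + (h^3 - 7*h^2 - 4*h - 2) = -7*h^3 - 6*h^2 - 4*h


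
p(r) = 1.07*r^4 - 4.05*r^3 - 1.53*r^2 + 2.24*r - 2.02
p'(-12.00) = -9106.48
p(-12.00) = 28936.70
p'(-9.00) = -4074.49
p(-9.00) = 9826.61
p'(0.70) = -4.39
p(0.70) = -2.33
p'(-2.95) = -204.35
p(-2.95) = 163.07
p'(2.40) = -15.92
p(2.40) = -25.94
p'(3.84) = 53.68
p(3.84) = -12.65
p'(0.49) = -1.67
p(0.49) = -1.70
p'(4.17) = 88.55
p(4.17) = 10.58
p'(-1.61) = -42.19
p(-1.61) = 14.50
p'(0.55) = -2.41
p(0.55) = -1.83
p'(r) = 4.28*r^3 - 12.15*r^2 - 3.06*r + 2.24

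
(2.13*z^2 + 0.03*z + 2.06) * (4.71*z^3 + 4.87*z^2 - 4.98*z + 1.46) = 10.0323*z^5 + 10.5144*z^4 - 0.758699999999999*z^3 + 12.9926*z^2 - 10.215*z + 3.0076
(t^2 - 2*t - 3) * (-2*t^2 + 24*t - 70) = -2*t^4 + 28*t^3 - 112*t^2 + 68*t + 210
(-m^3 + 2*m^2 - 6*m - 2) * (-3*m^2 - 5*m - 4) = 3*m^5 - m^4 + 12*m^3 + 28*m^2 + 34*m + 8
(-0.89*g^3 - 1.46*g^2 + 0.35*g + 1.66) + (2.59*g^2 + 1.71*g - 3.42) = -0.89*g^3 + 1.13*g^2 + 2.06*g - 1.76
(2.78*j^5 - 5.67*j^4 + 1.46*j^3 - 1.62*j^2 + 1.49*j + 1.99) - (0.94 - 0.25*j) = 2.78*j^5 - 5.67*j^4 + 1.46*j^3 - 1.62*j^2 + 1.74*j + 1.05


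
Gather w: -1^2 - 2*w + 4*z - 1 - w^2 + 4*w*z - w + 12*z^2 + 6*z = -w^2 + w*(4*z - 3) + 12*z^2 + 10*z - 2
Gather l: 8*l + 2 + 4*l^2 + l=4*l^2 + 9*l + 2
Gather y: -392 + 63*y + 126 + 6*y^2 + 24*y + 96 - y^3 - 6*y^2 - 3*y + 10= -y^3 + 84*y - 160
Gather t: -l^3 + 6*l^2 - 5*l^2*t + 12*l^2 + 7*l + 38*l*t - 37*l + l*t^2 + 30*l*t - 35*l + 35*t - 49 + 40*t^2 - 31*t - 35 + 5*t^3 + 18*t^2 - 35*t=-l^3 + 18*l^2 - 65*l + 5*t^3 + t^2*(l + 58) + t*(-5*l^2 + 68*l - 31) - 84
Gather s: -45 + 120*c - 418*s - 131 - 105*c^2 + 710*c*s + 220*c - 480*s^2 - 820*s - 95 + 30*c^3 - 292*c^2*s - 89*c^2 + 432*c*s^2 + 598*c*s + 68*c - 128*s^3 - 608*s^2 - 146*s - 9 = 30*c^3 - 194*c^2 + 408*c - 128*s^3 + s^2*(432*c - 1088) + s*(-292*c^2 + 1308*c - 1384) - 280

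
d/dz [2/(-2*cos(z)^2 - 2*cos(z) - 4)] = -(2*cos(z) + 1)*sin(z)/(cos(z)^2 + cos(z) + 2)^2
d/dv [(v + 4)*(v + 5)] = 2*v + 9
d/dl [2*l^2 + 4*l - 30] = 4*l + 4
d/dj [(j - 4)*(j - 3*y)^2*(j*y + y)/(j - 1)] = y*(j - 3*y)*(-(j - 4)*(j + 1)*(j - 3*y) + (j - 1)*(2*(j - 4)*(j + 1) + (j - 4)*(j - 3*y) + (j + 1)*(j - 3*y)))/(j - 1)^2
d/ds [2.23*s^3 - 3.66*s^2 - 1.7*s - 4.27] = 6.69*s^2 - 7.32*s - 1.7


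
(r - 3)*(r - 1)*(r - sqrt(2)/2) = r^3 - 4*r^2 - sqrt(2)*r^2/2 + 2*sqrt(2)*r + 3*r - 3*sqrt(2)/2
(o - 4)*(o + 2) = o^2 - 2*o - 8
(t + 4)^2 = t^2 + 8*t + 16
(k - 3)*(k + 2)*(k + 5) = k^3 + 4*k^2 - 11*k - 30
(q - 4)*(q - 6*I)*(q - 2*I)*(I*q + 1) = I*q^4 + 9*q^3 - 4*I*q^3 - 36*q^2 - 20*I*q^2 - 12*q + 80*I*q + 48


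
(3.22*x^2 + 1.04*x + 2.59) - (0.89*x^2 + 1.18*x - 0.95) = 2.33*x^2 - 0.14*x + 3.54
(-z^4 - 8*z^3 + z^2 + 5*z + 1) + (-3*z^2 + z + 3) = -z^4 - 8*z^3 - 2*z^2 + 6*z + 4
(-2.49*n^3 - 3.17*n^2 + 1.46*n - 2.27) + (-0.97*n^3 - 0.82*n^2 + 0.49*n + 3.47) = -3.46*n^3 - 3.99*n^2 + 1.95*n + 1.2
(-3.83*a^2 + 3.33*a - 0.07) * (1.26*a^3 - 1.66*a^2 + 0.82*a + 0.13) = -4.8258*a^5 + 10.5536*a^4 - 8.7566*a^3 + 2.3489*a^2 + 0.3755*a - 0.0091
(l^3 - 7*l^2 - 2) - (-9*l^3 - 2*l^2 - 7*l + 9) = 10*l^3 - 5*l^2 + 7*l - 11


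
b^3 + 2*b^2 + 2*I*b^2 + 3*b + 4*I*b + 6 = (b + 2)*(b - I)*(b + 3*I)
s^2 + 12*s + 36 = (s + 6)^2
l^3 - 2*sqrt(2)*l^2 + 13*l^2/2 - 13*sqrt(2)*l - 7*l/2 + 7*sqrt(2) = (l - 1/2)*(l + 7)*(l - 2*sqrt(2))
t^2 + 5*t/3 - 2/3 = (t - 1/3)*(t + 2)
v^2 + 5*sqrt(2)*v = v*(v + 5*sqrt(2))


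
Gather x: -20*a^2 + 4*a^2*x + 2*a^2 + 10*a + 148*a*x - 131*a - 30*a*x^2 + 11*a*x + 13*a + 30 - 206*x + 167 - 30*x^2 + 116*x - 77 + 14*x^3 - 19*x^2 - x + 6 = -18*a^2 - 108*a + 14*x^3 + x^2*(-30*a - 49) + x*(4*a^2 + 159*a - 91) + 126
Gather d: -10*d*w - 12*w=-10*d*w - 12*w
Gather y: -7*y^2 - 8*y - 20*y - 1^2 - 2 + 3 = -7*y^2 - 28*y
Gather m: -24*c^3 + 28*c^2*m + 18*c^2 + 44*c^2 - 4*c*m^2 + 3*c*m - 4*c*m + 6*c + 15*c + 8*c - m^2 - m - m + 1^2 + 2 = -24*c^3 + 62*c^2 + 29*c + m^2*(-4*c - 1) + m*(28*c^2 - c - 2) + 3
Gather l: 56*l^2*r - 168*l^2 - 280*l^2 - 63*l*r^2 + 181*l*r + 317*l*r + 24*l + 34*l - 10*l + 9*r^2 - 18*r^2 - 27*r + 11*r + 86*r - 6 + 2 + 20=l^2*(56*r - 448) + l*(-63*r^2 + 498*r + 48) - 9*r^2 + 70*r + 16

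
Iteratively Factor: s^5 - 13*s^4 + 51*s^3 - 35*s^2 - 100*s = (s - 4)*(s^4 - 9*s^3 + 15*s^2 + 25*s) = (s - 5)*(s - 4)*(s^3 - 4*s^2 - 5*s) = (s - 5)*(s - 4)*(s + 1)*(s^2 - 5*s) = (s - 5)^2*(s - 4)*(s + 1)*(s)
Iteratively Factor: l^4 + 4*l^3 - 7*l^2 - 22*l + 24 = (l - 1)*(l^3 + 5*l^2 - 2*l - 24) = (l - 1)*(l + 4)*(l^2 + l - 6) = (l - 1)*(l + 3)*(l + 4)*(l - 2)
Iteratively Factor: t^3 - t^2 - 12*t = (t + 3)*(t^2 - 4*t) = (t - 4)*(t + 3)*(t)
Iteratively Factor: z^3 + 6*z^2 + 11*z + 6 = (z + 2)*(z^2 + 4*z + 3) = (z + 1)*(z + 2)*(z + 3)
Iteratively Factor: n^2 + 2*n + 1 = (n + 1)*(n + 1)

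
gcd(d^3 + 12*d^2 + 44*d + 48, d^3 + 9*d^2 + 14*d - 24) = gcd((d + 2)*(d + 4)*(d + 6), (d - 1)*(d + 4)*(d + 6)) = d^2 + 10*d + 24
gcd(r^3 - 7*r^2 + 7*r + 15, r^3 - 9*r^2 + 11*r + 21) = r^2 - 2*r - 3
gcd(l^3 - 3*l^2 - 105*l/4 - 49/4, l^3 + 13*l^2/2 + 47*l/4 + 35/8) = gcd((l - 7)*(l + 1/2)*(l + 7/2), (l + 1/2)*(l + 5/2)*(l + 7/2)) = l^2 + 4*l + 7/4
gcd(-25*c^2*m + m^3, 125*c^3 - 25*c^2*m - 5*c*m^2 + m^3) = 25*c^2 - m^2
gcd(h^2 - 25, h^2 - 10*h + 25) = h - 5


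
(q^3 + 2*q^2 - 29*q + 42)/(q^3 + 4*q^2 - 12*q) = (q^2 + 4*q - 21)/(q*(q + 6))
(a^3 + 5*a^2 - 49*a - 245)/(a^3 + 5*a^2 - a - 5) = (a^2 - 49)/(a^2 - 1)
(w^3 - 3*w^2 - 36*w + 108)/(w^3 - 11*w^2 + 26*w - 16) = (w^3 - 3*w^2 - 36*w + 108)/(w^3 - 11*w^2 + 26*w - 16)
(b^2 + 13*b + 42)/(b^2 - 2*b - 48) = (b + 7)/(b - 8)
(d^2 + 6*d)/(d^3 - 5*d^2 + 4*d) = (d + 6)/(d^2 - 5*d + 4)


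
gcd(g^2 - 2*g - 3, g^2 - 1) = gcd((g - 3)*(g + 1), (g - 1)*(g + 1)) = g + 1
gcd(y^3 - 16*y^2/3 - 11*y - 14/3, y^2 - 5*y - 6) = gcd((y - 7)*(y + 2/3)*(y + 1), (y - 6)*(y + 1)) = y + 1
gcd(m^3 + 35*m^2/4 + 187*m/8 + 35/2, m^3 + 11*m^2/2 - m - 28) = m^2 + 15*m/2 + 14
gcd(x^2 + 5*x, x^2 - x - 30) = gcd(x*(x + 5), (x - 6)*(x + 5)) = x + 5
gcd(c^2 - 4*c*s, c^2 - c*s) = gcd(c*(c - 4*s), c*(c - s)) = c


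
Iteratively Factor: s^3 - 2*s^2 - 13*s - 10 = (s + 2)*(s^2 - 4*s - 5) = (s - 5)*(s + 2)*(s + 1)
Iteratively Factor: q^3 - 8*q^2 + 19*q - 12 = (q - 1)*(q^2 - 7*q + 12) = (q - 3)*(q - 1)*(q - 4)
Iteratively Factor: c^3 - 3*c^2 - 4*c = (c + 1)*(c^2 - 4*c) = (c - 4)*(c + 1)*(c)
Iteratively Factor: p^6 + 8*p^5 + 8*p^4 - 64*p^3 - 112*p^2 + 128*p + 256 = (p - 2)*(p^5 + 10*p^4 + 28*p^3 - 8*p^2 - 128*p - 128) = (p - 2)*(p + 4)*(p^4 + 6*p^3 + 4*p^2 - 24*p - 32) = (p - 2)*(p + 2)*(p + 4)*(p^3 + 4*p^2 - 4*p - 16) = (p - 2)*(p + 2)*(p + 4)^2*(p^2 - 4) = (p - 2)*(p + 2)^2*(p + 4)^2*(p - 2)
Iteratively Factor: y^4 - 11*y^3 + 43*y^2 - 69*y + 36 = (y - 4)*(y^3 - 7*y^2 + 15*y - 9) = (y - 4)*(y - 3)*(y^2 - 4*y + 3) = (y - 4)*(y - 3)^2*(y - 1)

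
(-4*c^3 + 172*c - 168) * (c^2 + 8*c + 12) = -4*c^5 - 32*c^4 + 124*c^3 + 1208*c^2 + 720*c - 2016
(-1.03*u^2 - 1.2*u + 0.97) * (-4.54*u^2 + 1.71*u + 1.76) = 4.6762*u^4 + 3.6867*u^3 - 8.2686*u^2 - 0.4533*u + 1.7072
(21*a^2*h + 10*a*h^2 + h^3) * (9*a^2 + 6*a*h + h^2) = 189*a^4*h + 216*a^3*h^2 + 90*a^2*h^3 + 16*a*h^4 + h^5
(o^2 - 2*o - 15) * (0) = 0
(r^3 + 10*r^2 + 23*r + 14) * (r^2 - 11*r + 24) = r^5 - r^4 - 63*r^3 + r^2 + 398*r + 336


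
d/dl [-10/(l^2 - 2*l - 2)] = 20*(l - 1)/(-l^2 + 2*l + 2)^2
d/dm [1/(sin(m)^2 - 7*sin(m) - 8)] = (7 - 2*sin(m))*cos(m)/((sin(m) - 8)^2*(sin(m) + 1)^2)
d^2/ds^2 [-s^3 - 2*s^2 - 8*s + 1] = -6*s - 4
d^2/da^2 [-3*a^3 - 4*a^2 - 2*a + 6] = -18*a - 8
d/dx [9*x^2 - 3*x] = 18*x - 3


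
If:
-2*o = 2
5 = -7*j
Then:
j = -5/7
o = -1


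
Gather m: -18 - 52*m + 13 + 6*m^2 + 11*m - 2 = 6*m^2 - 41*m - 7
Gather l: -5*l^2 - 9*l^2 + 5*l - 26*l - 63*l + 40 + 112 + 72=-14*l^2 - 84*l + 224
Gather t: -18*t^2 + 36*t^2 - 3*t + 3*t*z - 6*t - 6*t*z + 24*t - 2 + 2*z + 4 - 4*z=18*t^2 + t*(15 - 3*z) - 2*z + 2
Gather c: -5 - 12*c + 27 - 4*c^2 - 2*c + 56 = -4*c^2 - 14*c + 78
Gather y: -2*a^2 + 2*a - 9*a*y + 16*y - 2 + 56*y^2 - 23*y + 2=-2*a^2 + 2*a + 56*y^2 + y*(-9*a - 7)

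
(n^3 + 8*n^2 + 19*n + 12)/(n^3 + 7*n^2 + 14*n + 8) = (n + 3)/(n + 2)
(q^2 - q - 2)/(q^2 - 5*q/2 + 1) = 2*(q + 1)/(2*q - 1)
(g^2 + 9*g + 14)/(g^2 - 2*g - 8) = (g + 7)/(g - 4)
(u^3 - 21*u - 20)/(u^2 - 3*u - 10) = (u^2 + 5*u + 4)/(u + 2)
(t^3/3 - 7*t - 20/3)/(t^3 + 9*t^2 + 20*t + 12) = (t^2 - t - 20)/(3*(t^2 + 8*t + 12))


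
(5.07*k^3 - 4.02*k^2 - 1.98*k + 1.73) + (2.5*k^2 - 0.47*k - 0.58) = 5.07*k^3 - 1.52*k^2 - 2.45*k + 1.15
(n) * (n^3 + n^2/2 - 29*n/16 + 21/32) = n^4 + n^3/2 - 29*n^2/16 + 21*n/32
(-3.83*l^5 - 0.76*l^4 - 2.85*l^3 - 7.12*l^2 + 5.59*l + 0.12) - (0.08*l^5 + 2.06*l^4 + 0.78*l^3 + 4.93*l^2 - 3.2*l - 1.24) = -3.91*l^5 - 2.82*l^4 - 3.63*l^3 - 12.05*l^2 + 8.79*l + 1.36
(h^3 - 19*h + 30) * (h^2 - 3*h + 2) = h^5 - 3*h^4 - 17*h^3 + 87*h^2 - 128*h + 60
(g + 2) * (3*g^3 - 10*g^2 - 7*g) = 3*g^4 - 4*g^3 - 27*g^2 - 14*g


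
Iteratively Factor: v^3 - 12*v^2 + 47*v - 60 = (v - 4)*(v^2 - 8*v + 15) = (v - 5)*(v - 4)*(v - 3)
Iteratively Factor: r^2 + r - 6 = (r - 2)*(r + 3)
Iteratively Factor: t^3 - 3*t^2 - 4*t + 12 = (t - 3)*(t^2 - 4) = (t - 3)*(t + 2)*(t - 2)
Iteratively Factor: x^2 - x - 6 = (x + 2)*(x - 3)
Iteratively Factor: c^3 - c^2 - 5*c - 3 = (c + 1)*(c^2 - 2*c - 3) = (c - 3)*(c + 1)*(c + 1)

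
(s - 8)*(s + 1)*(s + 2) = s^3 - 5*s^2 - 22*s - 16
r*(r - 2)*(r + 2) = r^3 - 4*r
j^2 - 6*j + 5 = (j - 5)*(j - 1)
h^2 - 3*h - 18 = (h - 6)*(h + 3)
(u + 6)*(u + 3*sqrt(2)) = u^2 + 3*sqrt(2)*u + 6*u + 18*sqrt(2)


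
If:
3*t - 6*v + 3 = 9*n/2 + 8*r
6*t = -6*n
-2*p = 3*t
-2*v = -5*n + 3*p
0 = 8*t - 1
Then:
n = -1/8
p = -3/16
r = 33/64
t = 1/8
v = -1/32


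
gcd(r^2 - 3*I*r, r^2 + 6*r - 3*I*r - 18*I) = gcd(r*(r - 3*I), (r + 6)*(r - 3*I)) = r - 3*I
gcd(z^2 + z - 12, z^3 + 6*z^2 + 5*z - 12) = z + 4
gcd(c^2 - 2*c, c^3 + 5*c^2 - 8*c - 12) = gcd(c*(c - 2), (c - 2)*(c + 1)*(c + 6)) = c - 2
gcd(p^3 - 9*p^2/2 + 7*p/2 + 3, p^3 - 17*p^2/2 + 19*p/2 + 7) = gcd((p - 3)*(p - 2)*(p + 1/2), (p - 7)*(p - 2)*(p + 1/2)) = p^2 - 3*p/2 - 1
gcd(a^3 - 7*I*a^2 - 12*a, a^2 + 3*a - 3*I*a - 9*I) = a - 3*I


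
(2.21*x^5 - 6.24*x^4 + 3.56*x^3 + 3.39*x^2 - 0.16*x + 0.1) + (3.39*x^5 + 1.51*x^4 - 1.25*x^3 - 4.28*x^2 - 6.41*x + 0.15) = 5.6*x^5 - 4.73*x^4 + 2.31*x^3 - 0.89*x^2 - 6.57*x + 0.25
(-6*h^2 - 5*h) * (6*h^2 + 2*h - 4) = -36*h^4 - 42*h^3 + 14*h^2 + 20*h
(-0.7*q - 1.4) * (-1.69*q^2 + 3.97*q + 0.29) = 1.183*q^3 - 0.413*q^2 - 5.761*q - 0.406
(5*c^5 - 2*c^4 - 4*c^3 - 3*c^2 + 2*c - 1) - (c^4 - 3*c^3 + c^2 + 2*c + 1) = 5*c^5 - 3*c^4 - c^3 - 4*c^2 - 2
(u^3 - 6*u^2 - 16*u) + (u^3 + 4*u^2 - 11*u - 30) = 2*u^3 - 2*u^2 - 27*u - 30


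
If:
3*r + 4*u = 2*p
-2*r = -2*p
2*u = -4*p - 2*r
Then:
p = 0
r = 0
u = 0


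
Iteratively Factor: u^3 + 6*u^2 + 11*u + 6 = (u + 1)*(u^2 + 5*u + 6) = (u + 1)*(u + 3)*(u + 2)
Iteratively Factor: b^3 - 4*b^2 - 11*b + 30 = (b - 2)*(b^2 - 2*b - 15) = (b - 5)*(b - 2)*(b + 3)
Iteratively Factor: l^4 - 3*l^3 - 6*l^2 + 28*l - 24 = (l + 3)*(l^3 - 6*l^2 + 12*l - 8) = (l - 2)*(l + 3)*(l^2 - 4*l + 4) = (l - 2)^2*(l + 3)*(l - 2)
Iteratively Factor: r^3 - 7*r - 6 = (r + 2)*(r^2 - 2*r - 3) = (r + 1)*(r + 2)*(r - 3)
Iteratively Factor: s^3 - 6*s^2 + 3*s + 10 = (s - 5)*(s^2 - s - 2) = (s - 5)*(s + 1)*(s - 2)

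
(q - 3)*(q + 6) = q^2 + 3*q - 18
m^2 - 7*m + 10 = (m - 5)*(m - 2)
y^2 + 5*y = y*(y + 5)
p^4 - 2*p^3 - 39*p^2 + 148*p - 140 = (p - 5)*(p - 2)^2*(p + 7)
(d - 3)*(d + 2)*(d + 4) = d^3 + 3*d^2 - 10*d - 24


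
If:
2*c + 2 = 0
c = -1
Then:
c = -1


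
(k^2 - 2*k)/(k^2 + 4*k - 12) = k/(k + 6)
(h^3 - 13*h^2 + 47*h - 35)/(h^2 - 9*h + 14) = (h^2 - 6*h + 5)/(h - 2)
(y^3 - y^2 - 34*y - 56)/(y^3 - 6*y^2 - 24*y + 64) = (y^2 - 5*y - 14)/(y^2 - 10*y + 16)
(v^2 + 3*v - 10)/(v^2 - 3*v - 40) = (v - 2)/(v - 8)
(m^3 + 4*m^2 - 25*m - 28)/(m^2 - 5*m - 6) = (m^2 + 3*m - 28)/(m - 6)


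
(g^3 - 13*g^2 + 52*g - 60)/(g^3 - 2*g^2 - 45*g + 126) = (g^2 - 7*g + 10)/(g^2 + 4*g - 21)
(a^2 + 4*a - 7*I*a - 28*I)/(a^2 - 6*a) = (a^2 + a*(4 - 7*I) - 28*I)/(a*(a - 6))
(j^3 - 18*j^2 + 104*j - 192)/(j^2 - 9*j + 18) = (j^2 - 12*j + 32)/(j - 3)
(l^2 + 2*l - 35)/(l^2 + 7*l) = (l - 5)/l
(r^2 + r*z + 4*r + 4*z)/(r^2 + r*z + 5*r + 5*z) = (r + 4)/(r + 5)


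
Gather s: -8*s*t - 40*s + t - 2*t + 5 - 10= s*(-8*t - 40) - t - 5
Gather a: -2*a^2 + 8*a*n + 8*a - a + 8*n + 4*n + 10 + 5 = -2*a^2 + a*(8*n + 7) + 12*n + 15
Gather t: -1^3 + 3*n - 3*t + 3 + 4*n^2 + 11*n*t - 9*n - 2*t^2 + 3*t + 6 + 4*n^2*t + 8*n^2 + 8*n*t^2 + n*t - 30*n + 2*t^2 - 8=12*n^2 + 8*n*t^2 - 36*n + t*(4*n^2 + 12*n)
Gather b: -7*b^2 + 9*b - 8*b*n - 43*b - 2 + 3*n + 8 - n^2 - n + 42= -7*b^2 + b*(-8*n - 34) - n^2 + 2*n + 48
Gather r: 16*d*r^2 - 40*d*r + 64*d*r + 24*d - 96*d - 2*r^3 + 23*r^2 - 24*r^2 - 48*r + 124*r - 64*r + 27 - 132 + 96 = -72*d - 2*r^3 + r^2*(16*d - 1) + r*(24*d + 12) - 9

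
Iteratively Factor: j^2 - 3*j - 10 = (j + 2)*(j - 5)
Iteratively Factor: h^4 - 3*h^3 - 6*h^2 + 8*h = (h)*(h^3 - 3*h^2 - 6*h + 8) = h*(h - 4)*(h^2 + h - 2) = h*(h - 4)*(h - 1)*(h + 2)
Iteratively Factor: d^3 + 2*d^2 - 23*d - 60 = (d + 4)*(d^2 - 2*d - 15) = (d + 3)*(d + 4)*(d - 5)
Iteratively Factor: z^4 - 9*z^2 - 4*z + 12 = (z - 3)*(z^3 + 3*z^2 - 4) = (z - 3)*(z + 2)*(z^2 + z - 2) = (z - 3)*(z - 1)*(z + 2)*(z + 2)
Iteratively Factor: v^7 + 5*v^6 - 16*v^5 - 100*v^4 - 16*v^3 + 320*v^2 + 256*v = (v + 1)*(v^6 + 4*v^5 - 20*v^4 - 80*v^3 + 64*v^2 + 256*v) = (v + 1)*(v + 4)*(v^5 - 20*v^3 + 64*v) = (v + 1)*(v + 2)*(v + 4)*(v^4 - 2*v^3 - 16*v^2 + 32*v) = (v + 1)*(v + 2)*(v + 4)^2*(v^3 - 6*v^2 + 8*v) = (v - 4)*(v + 1)*(v + 2)*(v + 4)^2*(v^2 - 2*v) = v*(v - 4)*(v + 1)*(v + 2)*(v + 4)^2*(v - 2)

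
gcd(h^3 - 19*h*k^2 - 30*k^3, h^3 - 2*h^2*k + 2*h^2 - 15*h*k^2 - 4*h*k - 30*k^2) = h^2 - 2*h*k - 15*k^2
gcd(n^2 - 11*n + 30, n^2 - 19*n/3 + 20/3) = n - 5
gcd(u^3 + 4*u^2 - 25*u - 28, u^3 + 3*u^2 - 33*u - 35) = u^2 + 8*u + 7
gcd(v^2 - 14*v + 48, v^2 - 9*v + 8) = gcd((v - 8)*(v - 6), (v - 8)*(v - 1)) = v - 8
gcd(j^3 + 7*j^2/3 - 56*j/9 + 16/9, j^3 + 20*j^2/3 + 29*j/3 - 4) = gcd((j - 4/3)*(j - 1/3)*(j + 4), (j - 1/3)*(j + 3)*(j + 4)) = j^2 + 11*j/3 - 4/3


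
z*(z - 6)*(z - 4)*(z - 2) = z^4 - 12*z^3 + 44*z^2 - 48*z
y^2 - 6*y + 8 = (y - 4)*(y - 2)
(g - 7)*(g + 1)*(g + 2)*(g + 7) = g^4 + 3*g^3 - 47*g^2 - 147*g - 98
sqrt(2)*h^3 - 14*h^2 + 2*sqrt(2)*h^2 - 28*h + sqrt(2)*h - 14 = (h + 1)*(h - 7*sqrt(2))*(sqrt(2)*h + sqrt(2))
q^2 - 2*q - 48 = (q - 8)*(q + 6)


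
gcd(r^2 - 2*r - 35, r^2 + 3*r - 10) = r + 5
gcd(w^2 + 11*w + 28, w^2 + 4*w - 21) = w + 7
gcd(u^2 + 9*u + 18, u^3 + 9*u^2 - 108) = u + 6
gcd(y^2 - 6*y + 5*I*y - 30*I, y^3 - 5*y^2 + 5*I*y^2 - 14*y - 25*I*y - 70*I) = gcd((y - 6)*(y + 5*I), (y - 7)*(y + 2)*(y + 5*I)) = y + 5*I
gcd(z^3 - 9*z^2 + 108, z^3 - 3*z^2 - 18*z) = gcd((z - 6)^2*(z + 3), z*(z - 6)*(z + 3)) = z^2 - 3*z - 18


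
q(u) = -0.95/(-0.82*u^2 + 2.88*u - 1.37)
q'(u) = -0.95*(1.64*u - 2.88)/(-0.82*u^2 + 2.88*u - 1.37)^2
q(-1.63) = 0.12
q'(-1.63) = 0.08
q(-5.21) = 0.02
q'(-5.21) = 0.01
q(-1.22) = 0.16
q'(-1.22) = 0.12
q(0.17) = 1.05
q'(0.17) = 3.02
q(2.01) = -0.86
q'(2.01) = -0.32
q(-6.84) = 0.02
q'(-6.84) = 0.00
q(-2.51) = 0.07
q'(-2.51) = 0.04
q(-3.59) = 0.04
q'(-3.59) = 0.02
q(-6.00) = 0.02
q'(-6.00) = 0.01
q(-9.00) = 0.01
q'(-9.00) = 0.00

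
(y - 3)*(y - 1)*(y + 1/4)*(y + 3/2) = y^4 - 9*y^3/4 - 29*y^2/8 + 15*y/4 + 9/8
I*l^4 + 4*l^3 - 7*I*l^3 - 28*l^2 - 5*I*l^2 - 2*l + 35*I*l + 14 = (l - 7)*(l - 2*I)*(l - I)*(I*l + 1)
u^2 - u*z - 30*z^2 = (u - 6*z)*(u + 5*z)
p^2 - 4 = (p - 2)*(p + 2)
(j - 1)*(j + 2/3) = j^2 - j/3 - 2/3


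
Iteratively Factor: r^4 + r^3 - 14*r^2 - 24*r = (r)*(r^3 + r^2 - 14*r - 24) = r*(r - 4)*(r^2 + 5*r + 6) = r*(r - 4)*(r + 2)*(r + 3)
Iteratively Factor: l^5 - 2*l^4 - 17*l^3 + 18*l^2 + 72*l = (l - 3)*(l^4 + l^3 - 14*l^2 - 24*l) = l*(l - 3)*(l^3 + l^2 - 14*l - 24) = l*(l - 4)*(l - 3)*(l^2 + 5*l + 6) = l*(l - 4)*(l - 3)*(l + 2)*(l + 3)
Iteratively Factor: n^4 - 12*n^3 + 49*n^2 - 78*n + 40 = (n - 1)*(n^3 - 11*n^2 + 38*n - 40) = (n - 2)*(n - 1)*(n^2 - 9*n + 20) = (n - 4)*(n - 2)*(n - 1)*(n - 5)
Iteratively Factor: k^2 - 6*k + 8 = (k - 2)*(k - 4)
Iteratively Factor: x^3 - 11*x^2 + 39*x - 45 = (x - 5)*(x^2 - 6*x + 9) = (x - 5)*(x - 3)*(x - 3)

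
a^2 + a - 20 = (a - 4)*(a + 5)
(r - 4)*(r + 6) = r^2 + 2*r - 24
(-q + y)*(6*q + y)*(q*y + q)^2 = -6*q^4*y^2 - 12*q^4*y - 6*q^4 + 5*q^3*y^3 + 10*q^3*y^2 + 5*q^3*y + q^2*y^4 + 2*q^2*y^3 + q^2*y^2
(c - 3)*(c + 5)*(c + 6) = c^3 + 8*c^2 - 3*c - 90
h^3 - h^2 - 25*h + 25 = (h - 5)*(h - 1)*(h + 5)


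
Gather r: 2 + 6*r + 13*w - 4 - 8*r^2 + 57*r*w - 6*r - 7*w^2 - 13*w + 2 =-8*r^2 + 57*r*w - 7*w^2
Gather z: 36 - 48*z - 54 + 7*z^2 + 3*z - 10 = 7*z^2 - 45*z - 28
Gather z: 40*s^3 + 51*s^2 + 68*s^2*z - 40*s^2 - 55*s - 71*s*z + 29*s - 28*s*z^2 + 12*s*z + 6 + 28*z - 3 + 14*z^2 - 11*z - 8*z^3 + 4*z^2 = 40*s^3 + 11*s^2 - 26*s - 8*z^3 + z^2*(18 - 28*s) + z*(68*s^2 - 59*s + 17) + 3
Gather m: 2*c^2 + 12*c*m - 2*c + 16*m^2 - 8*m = 2*c^2 - 2*c + 16*m^2 + m*(12*c - 8)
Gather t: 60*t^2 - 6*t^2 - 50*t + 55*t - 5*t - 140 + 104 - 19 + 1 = 54*t^2 - 54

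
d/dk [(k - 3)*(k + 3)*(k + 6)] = 3*k^2 + 12*k - 9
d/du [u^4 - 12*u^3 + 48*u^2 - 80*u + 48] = 4*u^3 - 36*u^2 + 96*u - 80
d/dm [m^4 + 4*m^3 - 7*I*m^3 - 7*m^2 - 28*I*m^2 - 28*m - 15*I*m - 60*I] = 4*m^3 + m^2*(12 - 21*I) + m*(-14 - 56*I) - 28 - 15*I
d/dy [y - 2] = 1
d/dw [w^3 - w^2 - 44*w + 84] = 3*w^2 - 2*w - 44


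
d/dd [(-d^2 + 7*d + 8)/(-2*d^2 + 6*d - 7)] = (8*d^2 + 46*d - 97)/(4*d^4 - 24*d^3 + 64*d^2 - 84*d + 49)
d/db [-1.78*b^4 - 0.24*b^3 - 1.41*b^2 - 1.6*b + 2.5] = -7.12*b^3 - 0.72*b^2 - 2.82*b - 1.6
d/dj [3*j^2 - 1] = 6*j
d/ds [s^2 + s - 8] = 2*s + 1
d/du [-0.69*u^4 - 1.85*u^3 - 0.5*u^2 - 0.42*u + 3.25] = -2.76*u^3 - 5.55*u^2 - 1.0*u - 0.42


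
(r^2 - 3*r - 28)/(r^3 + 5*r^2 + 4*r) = (r - 7)/(r*(r + 1))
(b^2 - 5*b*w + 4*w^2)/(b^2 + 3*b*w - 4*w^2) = (b - 4*w)/(b + 4*w)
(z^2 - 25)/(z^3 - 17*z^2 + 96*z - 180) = (z + 5)/(z^2 - 12*z + 36)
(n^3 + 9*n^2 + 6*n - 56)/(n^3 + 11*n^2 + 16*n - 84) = (n + 4)/(n + 6)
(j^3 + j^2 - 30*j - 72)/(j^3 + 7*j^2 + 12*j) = (j - 6)/j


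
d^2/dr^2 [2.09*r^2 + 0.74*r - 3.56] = 4.18000000000000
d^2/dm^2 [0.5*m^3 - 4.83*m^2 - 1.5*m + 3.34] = 3.0*m - 9.66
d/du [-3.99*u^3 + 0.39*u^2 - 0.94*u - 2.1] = -11.97*u^2 + 0.78*u - 0.94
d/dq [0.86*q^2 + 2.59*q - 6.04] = 1.72*q + 2.59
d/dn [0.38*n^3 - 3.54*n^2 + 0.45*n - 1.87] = 1.14*n^2 - 7.08*n + 0.45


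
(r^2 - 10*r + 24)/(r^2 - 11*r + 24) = (r^2 - 10*r + 24)/(r^2 - 11*r + 24)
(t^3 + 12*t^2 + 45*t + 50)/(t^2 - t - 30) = (t^2 + 7*t + 10)/(t - 6)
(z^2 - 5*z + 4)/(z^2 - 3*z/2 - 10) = 2*(z - 1)/(2*z + 5)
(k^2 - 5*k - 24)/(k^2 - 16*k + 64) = (k + 3)/(k - 8)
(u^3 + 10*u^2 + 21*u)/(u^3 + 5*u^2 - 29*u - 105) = u/(u - 5)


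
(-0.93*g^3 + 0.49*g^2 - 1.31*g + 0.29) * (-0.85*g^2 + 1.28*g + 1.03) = 0.7905*g^5 - 1.6069*g^4 + 0.7828*g^3 - 1.4186*g^2 - 0.9781*g + 0.2987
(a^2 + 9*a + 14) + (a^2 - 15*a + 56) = 2*a^2 - 6*a + 70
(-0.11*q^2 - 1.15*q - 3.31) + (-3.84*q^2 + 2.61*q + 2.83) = -3.95*q^2 + 1.46*q - 0.48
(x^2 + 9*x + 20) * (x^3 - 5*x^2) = x^5 + 4*x^4 - 25*x^3 - 100*x^2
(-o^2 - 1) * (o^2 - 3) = -o^4 + 2*o^2 + 3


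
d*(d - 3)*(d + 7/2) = d^3 + d^2/2 - 21*d/2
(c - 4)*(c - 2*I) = c^2 - 4*c - 2*I*c + 8*I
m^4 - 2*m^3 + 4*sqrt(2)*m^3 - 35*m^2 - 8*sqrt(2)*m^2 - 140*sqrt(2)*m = m*(m - 7)*(m + 5)*(m + 4*sqrt(2))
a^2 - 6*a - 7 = (a - 7)*(a + 1)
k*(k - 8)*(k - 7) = k^3 - 15*k^2 + 56*k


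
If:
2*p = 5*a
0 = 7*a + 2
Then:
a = -2/7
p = -5/7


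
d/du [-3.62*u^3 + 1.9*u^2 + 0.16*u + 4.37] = -10.86*u^2 + 3.8*u + 0.16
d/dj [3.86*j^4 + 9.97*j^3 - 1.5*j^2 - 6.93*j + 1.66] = 15.44*j^3 + 29.91*j^2 - 3.0*j - 6.93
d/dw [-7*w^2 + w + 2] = 1 - 14*w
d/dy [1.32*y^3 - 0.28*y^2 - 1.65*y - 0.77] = 3.96*y^2 - 0.56*y - 1.65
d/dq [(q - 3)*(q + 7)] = 2*q + 4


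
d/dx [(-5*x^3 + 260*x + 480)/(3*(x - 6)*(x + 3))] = 5*(-x^4 + 6*x^3 + 2*x^2 - 192*x - 648)/(3*(x^4 - 6*x^3 - 27*x^2 + 108*x + 324))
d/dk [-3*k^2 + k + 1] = 1 - 6*k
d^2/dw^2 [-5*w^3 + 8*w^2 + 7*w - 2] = 16 - 30*w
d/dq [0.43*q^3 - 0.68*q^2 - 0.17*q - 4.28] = 1.29*q^2 - 1.36*q - 0.17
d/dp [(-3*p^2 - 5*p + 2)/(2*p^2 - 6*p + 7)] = (28*p^2 - 50*p - 23)/(4*p^4 - 24*p^3 + 64*p^2 - 84*p + 49)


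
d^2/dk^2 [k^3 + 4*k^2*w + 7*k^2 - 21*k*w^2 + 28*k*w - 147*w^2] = 6*k + 8*w + 14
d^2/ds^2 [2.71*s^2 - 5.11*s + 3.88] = 5.42000000000000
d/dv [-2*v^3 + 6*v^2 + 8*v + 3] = -6*v^2 + 12*v + 8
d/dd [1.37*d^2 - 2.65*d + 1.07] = 2.74*d - 2.65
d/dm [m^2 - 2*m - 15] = 2*m - 2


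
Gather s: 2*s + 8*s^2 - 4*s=8*s^2 - 2*s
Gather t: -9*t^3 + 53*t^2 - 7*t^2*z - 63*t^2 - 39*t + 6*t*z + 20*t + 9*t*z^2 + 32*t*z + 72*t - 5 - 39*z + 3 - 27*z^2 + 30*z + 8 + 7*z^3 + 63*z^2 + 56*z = -9*t^3 + t^2*(-7*z - 10) + t*(9*z^2 + 38*z + 53) + 7*z^3 + 36*z^2 + 47*z + 6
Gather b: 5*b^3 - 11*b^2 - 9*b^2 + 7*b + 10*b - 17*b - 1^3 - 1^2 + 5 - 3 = 5*b^3 - 20*b^2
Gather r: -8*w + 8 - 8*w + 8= 16 - 16*w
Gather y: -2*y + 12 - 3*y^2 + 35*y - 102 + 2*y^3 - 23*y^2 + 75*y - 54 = 2*y^3 - 26*y^2 + 108*y - 144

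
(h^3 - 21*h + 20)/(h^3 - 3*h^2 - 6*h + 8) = (h + 5)/(h + 2)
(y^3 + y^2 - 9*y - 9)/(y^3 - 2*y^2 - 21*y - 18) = (y - 3)/(y - 6)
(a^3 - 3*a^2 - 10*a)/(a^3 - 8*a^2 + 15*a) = (a + 2)/(a - 3)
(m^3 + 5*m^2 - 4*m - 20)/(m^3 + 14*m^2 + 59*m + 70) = (m - 2)/(m + 7)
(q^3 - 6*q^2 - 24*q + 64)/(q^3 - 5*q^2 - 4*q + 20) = (q^2 - 4*q - 32)/(q^2 - 3*q - 10)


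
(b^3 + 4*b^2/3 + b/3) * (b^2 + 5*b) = b^5 + 19*b^4/3 + 7*b^3 + 5*b^2/3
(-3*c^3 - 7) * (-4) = 12*c^3 + 28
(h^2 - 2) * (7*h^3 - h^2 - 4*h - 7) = 7*h^5 - h^4 - 18*h^3 - 5*h^2 + 8*h + 14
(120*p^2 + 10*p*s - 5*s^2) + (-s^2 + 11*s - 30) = 120*p^2 + 10*p*s - 6*s^2 + 11*s - 30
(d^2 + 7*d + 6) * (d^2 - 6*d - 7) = d^4 + d^3 - 43*d^2 - 85*d - 42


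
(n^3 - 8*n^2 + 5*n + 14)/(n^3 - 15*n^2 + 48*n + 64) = (n^2 - 9*n + 14)/(n^2 - 16*n + 64)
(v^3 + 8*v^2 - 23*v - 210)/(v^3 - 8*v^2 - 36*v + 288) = (v^2 + 2*v - 35)/(v^2 - 14*v + 48)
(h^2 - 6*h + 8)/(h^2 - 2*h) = (h - 4)/h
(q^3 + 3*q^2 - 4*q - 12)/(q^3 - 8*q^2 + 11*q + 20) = (q^3 + 3*q^2 - 4*q - 12)/(q^3 - 8*q^2 + 11*q + 20)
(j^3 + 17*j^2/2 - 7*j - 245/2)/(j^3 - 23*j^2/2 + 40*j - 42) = (j^2 + 12*j + 35)/(j^2 - 8*j + 12)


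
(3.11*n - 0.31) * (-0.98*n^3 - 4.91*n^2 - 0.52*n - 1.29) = -3.0478*n^4 - 14.9663*n^3 - 0.0951*n^2 - 3.8507*n + 0.3999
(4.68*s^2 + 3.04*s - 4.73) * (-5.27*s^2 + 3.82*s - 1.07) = -24.6636*s^4 + 1.8568*s^3 + 31.5323*s^2 - 21.3214*s + 5.0611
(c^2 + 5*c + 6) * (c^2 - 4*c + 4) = c^4 + c^3 - 10*c^2 - 4*c + 24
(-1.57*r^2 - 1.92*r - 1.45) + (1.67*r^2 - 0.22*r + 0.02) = 0.0999999999999999*r^2 - 2.14*r - 1.43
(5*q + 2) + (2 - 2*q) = 3*q + 4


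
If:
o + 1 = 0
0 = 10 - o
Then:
No Solution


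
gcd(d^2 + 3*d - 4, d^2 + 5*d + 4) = d + 4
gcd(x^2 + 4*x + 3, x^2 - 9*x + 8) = 1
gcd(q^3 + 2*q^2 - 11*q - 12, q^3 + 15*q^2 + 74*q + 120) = q + 4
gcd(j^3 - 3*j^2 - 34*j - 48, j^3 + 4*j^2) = 1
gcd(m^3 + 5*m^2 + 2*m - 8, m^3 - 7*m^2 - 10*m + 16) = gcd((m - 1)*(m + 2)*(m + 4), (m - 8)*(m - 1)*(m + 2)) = m^2 + m - 2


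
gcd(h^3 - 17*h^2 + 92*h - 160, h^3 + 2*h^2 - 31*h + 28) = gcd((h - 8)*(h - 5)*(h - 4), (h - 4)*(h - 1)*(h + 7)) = h - 4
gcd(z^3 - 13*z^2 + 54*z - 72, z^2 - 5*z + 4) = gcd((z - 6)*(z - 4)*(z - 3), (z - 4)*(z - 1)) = z - 4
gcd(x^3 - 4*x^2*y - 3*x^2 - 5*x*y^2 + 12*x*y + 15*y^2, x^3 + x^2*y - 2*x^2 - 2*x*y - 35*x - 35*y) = x + y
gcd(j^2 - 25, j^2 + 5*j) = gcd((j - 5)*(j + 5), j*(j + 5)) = j + 5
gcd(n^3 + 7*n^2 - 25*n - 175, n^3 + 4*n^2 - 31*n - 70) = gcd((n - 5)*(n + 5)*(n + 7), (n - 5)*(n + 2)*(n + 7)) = n^2 + 2*n - 35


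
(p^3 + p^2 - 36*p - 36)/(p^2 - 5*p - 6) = p + 6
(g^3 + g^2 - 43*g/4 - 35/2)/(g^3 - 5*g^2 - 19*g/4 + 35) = (g + 2)/(g - 4)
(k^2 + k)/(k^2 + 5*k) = (k + 1)/(k + 5)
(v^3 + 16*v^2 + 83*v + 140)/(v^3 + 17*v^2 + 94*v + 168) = (v + 5)/(v + 6)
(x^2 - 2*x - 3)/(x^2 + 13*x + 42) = (x^2 - 2*x - 3)/(x^2 + 13*x + 42)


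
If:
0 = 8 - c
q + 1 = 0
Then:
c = 8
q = -1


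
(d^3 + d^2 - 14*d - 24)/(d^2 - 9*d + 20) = (d^2 + 5*d + 6)/(d - 5)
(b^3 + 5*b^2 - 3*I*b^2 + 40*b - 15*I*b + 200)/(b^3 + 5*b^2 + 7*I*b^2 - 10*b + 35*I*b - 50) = (b - 8*I)/(b + 2*I)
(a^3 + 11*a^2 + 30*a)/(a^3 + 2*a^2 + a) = (a^2 + 11*a + 30)/(a^2 + 2*a + 1)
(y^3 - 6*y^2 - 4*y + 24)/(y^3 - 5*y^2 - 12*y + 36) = (y + 2)/(y + 3)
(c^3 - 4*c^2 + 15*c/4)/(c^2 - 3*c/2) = c - 5/2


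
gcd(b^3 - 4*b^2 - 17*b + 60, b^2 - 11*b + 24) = b - 3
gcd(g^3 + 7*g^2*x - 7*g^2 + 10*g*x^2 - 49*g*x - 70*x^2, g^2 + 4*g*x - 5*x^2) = g + 5*x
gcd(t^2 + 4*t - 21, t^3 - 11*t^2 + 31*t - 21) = t - 3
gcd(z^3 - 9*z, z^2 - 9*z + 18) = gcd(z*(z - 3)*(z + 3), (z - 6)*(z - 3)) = z - 3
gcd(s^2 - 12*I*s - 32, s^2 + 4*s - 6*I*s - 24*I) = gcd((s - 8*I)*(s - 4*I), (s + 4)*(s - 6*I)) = 1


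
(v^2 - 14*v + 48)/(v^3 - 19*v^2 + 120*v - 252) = (v - 8)/(v^2 - 13*v + 42)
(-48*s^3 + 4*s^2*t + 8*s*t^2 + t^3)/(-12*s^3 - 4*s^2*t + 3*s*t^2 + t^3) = (24*s^2 + 10*s*t + t^2)/(6*s^2 + 5*s*t + t^2)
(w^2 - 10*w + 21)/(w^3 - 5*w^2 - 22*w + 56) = (w - 3)/(w^2 + 2*w - 8)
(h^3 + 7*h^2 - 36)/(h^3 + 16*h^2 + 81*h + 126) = (h - 2)/(h + 7)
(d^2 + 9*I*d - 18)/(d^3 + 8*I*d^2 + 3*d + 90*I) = (d + 3*I)/(d^2 + 2*I*d + 15)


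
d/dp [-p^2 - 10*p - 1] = -2*p - 10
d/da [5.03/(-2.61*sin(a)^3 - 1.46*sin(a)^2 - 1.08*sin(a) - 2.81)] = (39.3849*sin(a)^2 + 14.6876*sin(a) + 5.4324)*cos(a)/(2.61*sin(a)^3 + 1.46*sin(a)^2 + 1.08*sin(a) + 2.81)^2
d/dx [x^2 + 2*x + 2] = 2*x + 2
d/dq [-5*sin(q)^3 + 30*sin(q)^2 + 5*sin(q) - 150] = 5*(-3*sin(q)^2 + 12*sin(q) + 1)*cos(q)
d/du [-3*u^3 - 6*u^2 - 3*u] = -9*u^2 - 12*u - 3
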